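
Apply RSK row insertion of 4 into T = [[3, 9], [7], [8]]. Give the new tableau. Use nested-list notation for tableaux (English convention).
In row 1, 4 replaces 9 (the leftmost entry greater than 4); 9 is bumped to row 2. 9 is appended to row 2. The new tableau is [[3, 4], [7, 9], [8]].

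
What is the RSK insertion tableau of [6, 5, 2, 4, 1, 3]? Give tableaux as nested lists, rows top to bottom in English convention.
P = [[1, 3], [2, 4], [5], [6]]

Insert 6: appended to row 1. P = [[6]].
Insert 5: 5 bumps 6 from row 1; 6 starts row 2. P = [[5], [6]].
Insert 2: 2 bumps 5 from row 1; 5 bumps 6 from row 2; 6 starts row 3. P = [[2], [5], [6]].
Insert 4: appended to row 1. P = [[2, 4], [5], [6]].
Insert 1: 1 bumps 2 from row 1; 2 bumps 5 from row 2; 5 bumps 6 from row 3; 6 starts row 4. P = [[1, 4], [2], [5], [6]].
Insert 3: 3 bumps 4 from row 1; 4 appends to row 2. P = [[1, 3], [2, 4], [5], [6]].

So P = [[1, 3], [2, 4], [5], [6]].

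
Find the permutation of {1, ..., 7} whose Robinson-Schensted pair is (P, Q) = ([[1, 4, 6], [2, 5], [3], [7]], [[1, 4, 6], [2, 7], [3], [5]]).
Reverse the RSK construction: for i from n down to 1, find the cell of Q containing i, remove the entry at that cell from P, and reverse-bump it up through P; the value ejected from row 1 is w(i).

Step i=7: Q has 7 at row 2, column 2; remove 5 from row 2 of P and reverse-bump: 5 enters row 1 and ejects 4. So w(7) = 4. P is now [[1, 5, 6], [2], [3], [7]].
Step i=6: Q has 6 at row 1, column 3; remove that cell from P, ejecting 6. So w(6) = 6. P is now [[1, 5], [2], [3], [7]].
Step i=5: Q has 5 at row 4, column 1; remove 7 from row 4 of P and reverse-bump: 7 enters row 3 and ejects 3; 3 enters row 2 and ejects 2; 2 enters row 1 and ejects 1. So w(5) = 1. P is now [[2, 5], [3], [7]].
Step i=4: Q has 4 at row 1, column 2; remove that cell from P, ejecting 5. So w(4) = 5. P is now [[2], [3], [7]].
Step i=3: Q has 3 at row 3, column 1; remove 7 from row 3 of P and reverse-bump: 7 enters row 2 and ejects 3; 3 enters row 1 and ejects 2. So w(3) = 2. P is now [[3], [7]].
Step i=2: Q has 2 at row 2, column 1; remove 7 from row 2 of P and reverse-bump: 7 enters row 1 and ejects 3. So w(2) = 3. P is now [[7]].
Step i=1: Q has 1 at row 1, column 1; remove that cell from P, ejecting 7. So w(1) = 7. P is now [].

So w = 7 3 2 5 1 6 4.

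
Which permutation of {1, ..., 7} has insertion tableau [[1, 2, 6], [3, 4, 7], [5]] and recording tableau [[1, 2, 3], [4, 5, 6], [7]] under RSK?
Reverse the RSK construction: for i from n down to 1, find the cell of Q containing i, remove the entry at that cell from P, and reverse-bump it up through P; the value ejected from row 1 is w(i).

Step i=7: Q has 7 at row 3, column 1; remove 5 from row 3 of P and reverse-bump: 5 enters row 2 and ejects 4; 4 enters row 1 and ejects 2. So w(7) = 2. P is now [[1, 4, 6], [3, 5, 7]].
Step i=6: Q has 6 at row 2, column 3; remove 7 from row 2 of P and reverse-bump: 7 enters row 1 and ejects 6. So w(6) = 6. P is now [[1, 4, 7], [3, 5]].
Step i=5: Q has 5 at row 2, column 2; remove 5 from row 2 of P and reverse-bump: 5 enters row 1 and ejects 4. So w(5) = 4. P is now [[1, 5, 7], [3]].
Step i=4: Q has 4 at row 2, column 1; remove 3 from row 2 of P and reverse-bump: 3 enters row 1 and ejects 1. So w(4) = 1. P is now [[3, 5, 7]].
Step i=3: Q has 3 at row 1, column 3; remove that cell from P, ejecting 7. So w(3) = 7. P is now [[3, 5]].
Step i=2: Q has 2 at row 1, column 2; remove that cell from P, ejecting 5. So w(2) = 5. P is now [[3]].
Step i=1: Q has 1 at row 1, column 1; remove that cell from P, ejecting 3. So w(1) = 3. P is now [].

So w = 3 5 7 1 4 6 2.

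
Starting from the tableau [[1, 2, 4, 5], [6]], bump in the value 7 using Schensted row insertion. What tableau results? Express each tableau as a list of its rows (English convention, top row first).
7 is larger than every entry of row 1, so it is appended to row 1. The new tableau is [[1, 2, 4, 5, 7], [6]].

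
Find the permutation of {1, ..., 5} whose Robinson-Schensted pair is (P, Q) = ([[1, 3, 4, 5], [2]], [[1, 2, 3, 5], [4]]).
2 3 4 1 5

Reverse the RSK construction: for i from n down to 1, find the cell of Q containing i, remove the entry at that cell from P, and reverse-bump it up through P; the value ejected from row 1 is w(i).

Step i=5: Q has 5 at row 1, column 4; remove that cell from P, ejecting 5. So w(5) = 5. P is now [[1, 3, 4], [2]].
Step i=4: Q has 4 at row 2, column 1; remove 2 from row 2 of P and reverse-bump: 2 enters row 1 and ejects 1. So w(4) = 1. P is now [[2, 3, 4]].
Step i=3: Q has 3 at row 1, column 3; remove that cell from P, ejecting 4. So w(3) = 4. P is now [[2, 3]].
Step i=2: Q has 2 at row 1, column 2; remove that cell from P, ejecting 3. So w(2) = 3. P is now [[2]].
Step i=1: Q has 1 at row 1, column 1; remove that cell from P, ejecting 2. So w(1) = 2. P is now [].

So w = 2 3 4 1 5.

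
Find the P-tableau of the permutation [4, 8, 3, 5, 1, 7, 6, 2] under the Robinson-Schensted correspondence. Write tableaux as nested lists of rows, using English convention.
Insert 4: appended to row 1. P = [[4]].
Insert 8: appended to row 1. P = [[4, 8]].
Insert 3: 3 bumps 4 from row 1; 4 starts row 2. P = [[3, 8], [4]].
Insert 5: 5 bumps 8 from row 1; 8 appends to row 2. P = [[3, 5], [4, 8]].
Insert 1: 1 bumps 3 from row 1; 3 bumps 4 from row 2; 4 starts row 3. P = [[1, 5], [3, 8], [4]].
Insert 7: appended to row 1. P = [[1, 5, 7], [3, 8], [4]].
Insert 6: 6 bumps 7 from row 1; 7 bumps 8 from row 2; 8 appends to row 3. P = [[1, 5, 6], [3, 7], [4, 8]].
Insert 2: 2 bumps 5 from row 1; 5 bumps 7 from row 2; 7 bumps 8 from row 3; 8 starts row 4. P = [[1, 2, 6], [3, 5], [4, 7], [8]].

So P = [[1, 2, 6], [3, 5], [4, 7], [8]].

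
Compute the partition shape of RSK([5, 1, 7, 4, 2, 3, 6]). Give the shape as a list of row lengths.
Row-insert each entry into an empty tableau.

After inserting 5: P = [[5]].
After inserting 1: P = [[1], [5]].
After inserting 7: P = [[1, 7], [5]].
After inserting 4: P = [[1, 4], [5, 7]].
After inserting 2: P = [[1, 2], [4, 7], [5]].
After inserting 3: P = [[1, 2, 3], [4, 7], [5]].
After inserting 6: P = [[1, 2, 3, 6], [4, 7], [5]].

The final insertion tableau P = [[1, 2, 3, 6], [4, 7], [5]] has shape [4, 2, 1].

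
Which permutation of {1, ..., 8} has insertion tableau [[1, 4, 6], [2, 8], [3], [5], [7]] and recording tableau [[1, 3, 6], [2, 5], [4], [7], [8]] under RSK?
7 5 8 3 4 6 2 1

Reverse RSK: for i = n, n-1, ..., 1, locate i in Q, remove the corresponding corner cell from P, and reverse-bump its entry up through P; the value ejected from row 1 is w(i).

So w = 7 5 8 3 4 6 2 1.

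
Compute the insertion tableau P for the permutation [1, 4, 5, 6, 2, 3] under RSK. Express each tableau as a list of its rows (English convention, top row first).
P = [[1, 2, 3, 6], [4, 5]]

Insert 1: appended to row 1. P = [[1]].
Insert 4: appended to row 1. P = [[1, 4]].
Insert 5: appended to row 1. P = [[1, 4, 5]].
Insert 6: appended to row 1. P = [[1, 4, 5, 6]].
Insert 2: 2 bumps 4 from row 1; 4 starts row 2. P = [[1, 2, 5, 6], [4]].
Insert 3: 3 bumps 5 from row 1; 5 appends to row 2. P = [[1, 2, 3, 6], [4, 5]].

So P = [[1, 2, 3, 6], [4, 5]].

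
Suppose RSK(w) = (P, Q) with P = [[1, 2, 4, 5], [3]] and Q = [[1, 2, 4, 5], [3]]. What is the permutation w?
Reverse RSK: for i = n, n-1, ..., 1, locate i in Q, remove the corresponding corner cell from P, and reverse-bump its entry up through P; the value ejected from row 1 is w(i).

So w = 1 3 2 4 5.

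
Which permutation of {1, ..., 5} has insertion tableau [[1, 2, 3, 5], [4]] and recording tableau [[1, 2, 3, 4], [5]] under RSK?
Reverse the RSK construction: for i from n down to 1, find the cell of Q containing i, remove the entry at that cell from P, and reverse-bump it up through P; the value ejected from row 1 is w(i).

Step i=5: Q has 5 at row 2, column 1; remove 4 from row 2 of P and reverse-bump: 4 enters row 1 and ejects 3. So w(5) = 3. P is now [[1, 2, 4, 5]].
Step i=4: Q has 4 at row 1, column 4; remove that cell from P, ejecting 5. So w(4) = 5. P is now [[1, 2, 4]].
Step i=3: Q has 3 at row 1, column 3; remove that cell from P, ejecting 4. So w(3) = 4. P is now [[1, 2]].
Step i=2: Q has 2 at row 1, column 2; remove that cell from P, ejecting 2. So w(2) = 2. P is now [[1]].
Step i=1: Q has 1 at row 1, column 1; remove that cell from P, ejecting 1. So w(1) = 1. P is now [].

So w = 1 2 4 5 3.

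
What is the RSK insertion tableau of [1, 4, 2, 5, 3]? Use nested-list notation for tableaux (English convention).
P = [[1, 2, 3], [4, 5]]

After inserting 1: P = [[1]].
After inserting 4: P = [[1, 4]].
After inserting 2: P = [[1, 2], [4]].
After inserting 5: P = [[1, 2, 5], [4]].
After inserting 3: P = [[1, 2, 3], [4, 5]].

So P = [[1, 2, 3], [4, 5]].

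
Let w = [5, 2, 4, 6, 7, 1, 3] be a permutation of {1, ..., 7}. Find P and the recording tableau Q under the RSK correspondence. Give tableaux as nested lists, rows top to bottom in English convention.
P = [[1, 3, 6, 7], [2, 4], [5]], Q = [[1, 3, 4, 5], [2, 7], [6]]

Insert each entry of the permutation into P by Schensted row insertion, recording in Q the position of each new cell.

Insert 5: appended to row 1. P = [[5]].
Insert 2: 2 bumps 5 from row 1; 5 starts row 2. P = [[2], [5]].
Insert 4: appended to row 1. P = [[2, 4], [5]].
Insert 6: appended to row 1. P = [[2, 4, 6], [5]].
Insert 7: appended to row 1. P = [[2, 4, 6, 7], [5]].
Insert 1: 1 bumps 2 from row 1; 2 bumps 5 from row 2; 5 starts row 3. P = [[1, 4, 6, 7], [2], [5]].
Insert 3: 3 bumps 4 from row 1; 4 appends to row 2. P = [[1, 3, 6, 7], [2, 4], [5]].

So P = [[1, 3, 6, 7], [2, 4], [5]], Q = [[1, 3, 4, 5], [2, 7], [6]].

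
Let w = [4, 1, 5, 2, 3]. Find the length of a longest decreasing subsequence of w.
2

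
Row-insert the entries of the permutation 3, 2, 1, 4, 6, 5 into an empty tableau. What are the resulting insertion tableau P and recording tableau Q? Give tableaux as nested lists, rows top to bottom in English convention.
Insert each entry of the permutation into P by Schensted row insertion, recording in Q the position of each new cell.

Insert 3: appended to row 1. P = [[3]].
Insert 2: 2 bumps 3 from row 1; 3 starts row 2. P = [[2], [3]].
Insert 1: 1 bumps 2 from row 1; 2 bumps 3 from row 2; 3 starts row 3. P = [[1], [2], [3]].
Insert 4: appended to row 1. P = [[1, 4], [2], [3]].
Insert 6: appended to row 1. P = [[1, 4, 6], [2], [3]].
Insert 5: 5 bumps 6 from row 1; 6 appends to row 2. P = [[1, 4, 5], [2, 6], [3]].

So P = [[1, 4, 5], [2, 6], [3]], Q = [[1, 4, 5], [2, 6], [3]].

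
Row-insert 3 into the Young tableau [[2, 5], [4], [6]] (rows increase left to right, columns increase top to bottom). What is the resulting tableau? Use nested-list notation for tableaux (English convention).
In row 1, 3 replaces 5 (the leftmost entry greater than 3); 5 is bumped to row 2. 5 is appended to row 2. The new tableau is [[2, 3], [4, 5], [6]].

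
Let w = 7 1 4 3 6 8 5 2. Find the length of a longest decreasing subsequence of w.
4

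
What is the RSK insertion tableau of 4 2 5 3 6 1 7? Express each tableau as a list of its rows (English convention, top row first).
Insert 4: appended to row 1. P = [[4]].
Insert 2: 2 bumps 4 from row 1; 4 starts row 2. P = [[2], [4]].
Insert 5: appended to row 1. P = [[2, 5], [4]].
Insert 3: 3 bumps 5 from row 1; 5 appends to row 2. P = [[2, 3], [4, 5]].
Insert 6: appended to row 1. P = [[2, 3, 6], [4, 5]].
Insert 1: 1 bumps 2 from row 1; 2 bumps 4 from row 2; 4 starts row 3. P = [[1, 3, 6], [2, 5], [4]].
Insert 7: appended to row 1. P = [[1, 3, 6, 7], [2, 5], [4]].

So P = [[1, 3, 6, 7], [2, 5], [4]].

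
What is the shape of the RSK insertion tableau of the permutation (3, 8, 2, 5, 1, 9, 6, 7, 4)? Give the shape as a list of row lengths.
[4, 3, 2]

Row-insert each entry into an empty tableau.

After inserting 3: P = [[3]].
After inserting 8: P = [[3, 8]].
After inserting 2: P = [[2, 8], [3]].
After inserting 5: P = [[2, 5], [3, 8]].
After inserting 1: P = [[1, 5], [2, 8], [3]].
After inserting 9: P = [[1, 5, 9], [2, 8], [3]].
After inserting 6: P = [[1, 5, 6], [2, 8, 9], [3]].
After inserting 7: P = [[1, 5, 6, 7], [2, 8, 9], [3]].
After inserting 4: P = [[1, 4, 6, 7], [2, 5, 9], [3, 8]].

The final insertion tableau P = [[1, 4, 6, 7], [2, 5, 9], [3, 8]] has shape [4, 3, 2].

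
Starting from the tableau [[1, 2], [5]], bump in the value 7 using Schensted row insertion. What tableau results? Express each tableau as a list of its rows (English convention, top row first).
7 is larger than every entry of row 1, so it is appended to row 1. The new tableau is [[1, 2, 7], [5]].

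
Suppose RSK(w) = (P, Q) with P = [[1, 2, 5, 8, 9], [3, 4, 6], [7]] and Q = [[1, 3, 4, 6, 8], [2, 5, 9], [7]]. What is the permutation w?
3 1 4 7 6 8 2 9 5

Reverse RSK: for i = n, n-1, ..., 1, locate i in Q, remove the corresponding corner cell from P, and reverse-bump its entry up through P; the value ejected from row 1 is w(i).

So w = 3 1 4 7 6 8 2 9 5.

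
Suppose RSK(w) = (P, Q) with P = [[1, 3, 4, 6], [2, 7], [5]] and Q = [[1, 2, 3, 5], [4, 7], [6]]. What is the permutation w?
Reverse RSK: for i = n, n-1, ..., 1, locate i in Q, remove the corresponding corner cell from P, and reverse-bump its entry up through P; the value ejected from row 1 is w(i).

So w = 2 3 5 4 7 1 6.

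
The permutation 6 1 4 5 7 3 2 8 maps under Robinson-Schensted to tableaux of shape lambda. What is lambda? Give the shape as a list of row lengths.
[5, 1, 1, 1]

Row-insert each entry into an empty tableau.

After inserting 6: P = [[6]].
After inserting 1: P = [[1], [6]].
After inserting 4: P = [[1, 4], [6]].
After inserting 5: P = [[1, 4, 5], [6]].
After inserting 7: P = [[1, 4, 5, 7], [6]].
After inserting 3: P = [[1, 3, 5, 7], [4], [6]].
After inserting 2: P = [[1, 2, 5, 7], [3], [4], [6]].
After inserting 8: P = [[1, 2, 5, 7, 8], [3], [4], [6]].

The final insertion tableau P = [[1, 2, 5, 7, 8], [3], [4], [6]] has shape [5, 1, 1, 1].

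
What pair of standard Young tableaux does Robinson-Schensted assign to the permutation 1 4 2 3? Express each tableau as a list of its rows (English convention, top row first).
P = [[1, 2, 3], [4]], Q = [[1, 2, 4], [3]]

Insert each entry of the permutation into P by Schensted row insertion, recording in Q the position of each new cell.

Insert 1: appended to row 1. P = [[1]], Q = [[1]].
Insert 4: appended to row 1. P = [[1, 4]], Q = [[1, 2]].
Insert 2: 2 bumps 4 from row 1; 4 starts row 2. P = [[1, 2], [4]], Q = [[1, 2], [3]].
Insert 3: appended to row 1. P = [[1, 2, 3], [4]], Q = [[1, 2, 4], [3]].

So P = [[1, 2, 3], [4]], Q = [[1, 2, 4], [3]].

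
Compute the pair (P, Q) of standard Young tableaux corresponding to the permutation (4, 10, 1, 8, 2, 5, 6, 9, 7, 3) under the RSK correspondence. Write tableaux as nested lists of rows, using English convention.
P = [[1, 2, 3, 6, 7], [4, 5, 9], [8], [10]], Q = [[1, 2, 6, 7, 8], [3, 4, 9], [5], [10]]

Insert each entry of the permutation into P by Schensted row insertion, recording in Q the position of each new cell.

Insert 4: appended to row 1. P = [[4]].
Insert 10: appended to row 1. P = [[4, 10]].
Insert 1: 1 bumps 4 from row 1; 4 starts row 2. P = [[1, 10], [4]].
Insert 8: 8 bumps 10 from row 1; 10 appends to row 2. P = [[1, 8], [4, 10]].
Insert 2: 2 bumps 8 from row 1; 8 bumps 10 from row 2; 10 starts row 3. P = [[1, 2], [4, 8], [10]].
Insert 5: appended to row 1. P = [[1, 2, 5], [4, 8], [10]].
Insert 6: appended to row 1. P = [[1, 2, 5, 6], [4, 8], [10]].
Insert 9: appended to row 1. P = [[1, 2, 5, 6, 9], [4, 8], [10]].
Insert 7: 7 bumps 9 from row 1; 9 appends to row 2. P = [[1, 2, 5, 6, 7], [4, 8, 9], [10]].
Insert 3: 3 bumps 5 from row 1; 5 bumps 8 from row 2; 8 bumps 10 from row 3; 10 starts row 4. P = [[1, 2, 3, 6, 7], [4, 5, 9], [8], [10]].

So P = [[1, 2, 3, 6, 7], [4, 5, 9], [8], [10]], Q = [[1, 2, 6, 7, 8], [3, 4, 9], [5], [10]].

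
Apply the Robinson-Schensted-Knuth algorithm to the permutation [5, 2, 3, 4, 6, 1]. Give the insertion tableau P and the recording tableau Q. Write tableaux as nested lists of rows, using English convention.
P = [[1, 3, 4, 6], [2], [5]], Q = [[1, 3, 4, 5], [2], [6]]

Insert each entry of the permutation into P by Schensted row insertion, recording in Q the position of each new cell.

Insert 5: appended to row 1. P = [[5]].
Insert 2: 2 bumps 5 from row 1; 5 starts row 2. P = [[2], [5]].
Insert 3: appended to row 1. P = [[2, 3], [5]].
Insert 4: appended to row 1. P = [[2, 3, 4], [5]].
Insert 6: appended to row 1. P = [[2, 3, 4, 6], [5]].
Insert 1: 1 bumps 2 from row 1; 2 bumps 5 from row 2; 5 starts row 3. P = [[1, 3, 4, 6], [2], [5]].

So P = [[1, 3, 4, 6], [2], [5]], Q = [[1, 3, 4, 5], [2], [6]].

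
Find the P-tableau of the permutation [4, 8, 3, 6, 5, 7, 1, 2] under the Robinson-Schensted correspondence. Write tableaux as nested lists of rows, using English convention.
Insert 4: appended to row 1. P = [[4]].
Insert 8: appended to row 1. P = [[4, 8]].
Insert 3: 3 bumps 4 from row 1; 4 starts row 2. P = [[3, 8], [4]].
Insert 6: 6 bumps 8 from row 1; 8 appends to row 2. P = [[3, 6], [4, 8]].
Insert 5: 5 bumps 6 from row 1; 6 bumps 8 from row 2; 8 starts row 3. P = [[3, 5], [4, 6], [8]].
Insert 7: appended to row 1. P = [[3, 5, 7], [4, 6], [8]].
Insert 1: 1 bumps 3 from row 1; 3 bumps 4 from row 2; 4 bumps 8 from row 3; 8 starts row 4. P = [[1, 5, 7], [3, 6], [4], [8]].
Insert 2: 2 bumps 5 from row 1; 5 bumps 6 from row 2; 6 appends to row 3. P = [[1, 2, 7], [3, 5], [4, 6], [8]].

So P = [[1, 2, 7], [3, 5], [4, 6], [8]].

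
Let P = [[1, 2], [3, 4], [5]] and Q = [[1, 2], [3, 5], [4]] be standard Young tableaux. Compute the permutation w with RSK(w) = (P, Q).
3 5 4 1 2

Reverse the RSK construction: for i from n down to 1, find the cell of Q containing i, remove the entry at that cell from P, and reverse-bump it up through P; the value ejected from row 1 is w(i).

Step i=5: Q has 5 at row 2, column 2; remove 4 from row 2 of P and reverse-bump: 4 enters row 1 and ejects 2. So w(5) = 2. P is now [[1, 4], [3], [5]].
Step i=4: Q has 4 at row 3, column 1; remove 5 from row 3 of P and reverse-bump: 5 enters row 2 and ejects 3; 3 enters row 1 and ejects 1. So w(4) = 1. P is now [[3, 4], [5]].
Step i=3: Q has 3 at row 2, column 1; remove 5 from row 2 of P and reverse-bump: 5 enters row 1 and ejects 4. So w(3) = 4. P is now [[3, 5]].
Step i=2: Q has 2 at row 1, column 2; remove that cell from P, ejecting 5. So w(2) = 5. P is now [[3]].
Step i=1: Q has 1 at row 1, column 1; remove that cell from P, ejecting 3. So w(1) = 3. P is now [].

So w = 3 5 4 1 2.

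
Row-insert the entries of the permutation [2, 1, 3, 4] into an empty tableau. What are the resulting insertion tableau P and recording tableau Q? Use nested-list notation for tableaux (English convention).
Insert each entry of the permutation into P by Schensted row insertion, recording in Q the position of each new cell.

Insert 2: appended to row 1. P = [[2]].
Insert 1: 1 bumps 2 from row 1; 2 starts row 2. P = [[1], [2]].
Insert 3: appended to row 1. P = [[1, 3], [2]].
Insert 4: appended to row 1. P = [[1, 3, 4], [2]].

So P = [[1, 3, 4], [2]], Q = [[1, 3, 4], [2]].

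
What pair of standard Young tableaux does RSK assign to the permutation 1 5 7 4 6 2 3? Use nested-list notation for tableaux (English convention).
P = [[1, 2, 3], [4, 6], [5, 7]], Q = [[1, 2, 3], [4, 5], [6, 7]]

Insert each entry of the permutation into P by Schensted row insertion, recording in Q the position of each new cell.

Insert 1: appended to row 1. P = [[1]].
Insert 5: appended to row 1. P = [[1, 5]].
Insert 7: appended to row 1. P = [[1, 5, 7]].
Insert 4: 4 bumps 5 from row 1; 5 starts row 2. P = [[1, 4, 7], [5]].
Insert 6: 6 bumps 7 from row 1; 7 appends to row 2. P = [[1, 4, 6], [5, 7]].
Insert 2: 2 bumps 4 from row 1; 4 bumps 5 from row 2; 5 starts row 3. P = [[1, 2, 6], [4, 7], [5]].
Insert 3: 3 bumps 6 from row 1; 6 bumps 7 from row 2; 7 appends to row 3. P = [[1, 2, 3], [4, 6], [5, 7]].

So P = [[1, 2, 3], [4, 6], [5, 7]], Q = [[1, 2, 3], [4, 5], [6, 7]].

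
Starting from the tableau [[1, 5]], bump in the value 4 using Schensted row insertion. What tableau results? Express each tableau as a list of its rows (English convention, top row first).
[[1, 4], [5]]

In row 1, 4 replaces 5 (the leftmost entry greater than 4); 5 is bumped to row 2. 5 starts a new row 2. The new tableau is [[1, 4], [5]].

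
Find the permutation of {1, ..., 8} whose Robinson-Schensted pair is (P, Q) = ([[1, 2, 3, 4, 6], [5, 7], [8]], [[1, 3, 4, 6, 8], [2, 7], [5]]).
Reverse RSK: for i = n, n-1, ..., 1, locate i in Q, remove the corresponding corner cell from P, and reverse-bump its entry up through P; the value ejected from row 1 is w(i).

So w = 8 1 2 5 3 7 4 6.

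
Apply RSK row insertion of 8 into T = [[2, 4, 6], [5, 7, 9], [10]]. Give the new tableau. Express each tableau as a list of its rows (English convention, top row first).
[[2, 4, 6, 8], [5, 7, 9], [10]]

8 is larger than every entry of row 1, so it is appended to row 1. The new tableau is [[2, 4, 6, 8], [5, 7, 9], [10]].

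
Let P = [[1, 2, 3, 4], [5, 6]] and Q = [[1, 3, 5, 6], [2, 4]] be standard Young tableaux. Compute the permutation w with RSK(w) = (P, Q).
Reverse RSK: for i = n, n-1, ..., 1, locate i in Q, remove the corresponding corner cell from P, and reverse-bump its entry up through P; the value ejected from row 1 is w(i).

So w = 5 1 6 2 3 4.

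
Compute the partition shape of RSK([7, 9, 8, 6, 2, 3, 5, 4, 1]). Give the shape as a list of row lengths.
[3, 2, 1, 1, 1, 1]

Row-insert each entry into an empty tableau.

After inserting 7: P = [[7]].
After inserting 9: P = [[7, 9]].
After inserting 8: P = [[7, 8], [9]].
After inserting 6: P = [[6, 8], [7], [9]].
After inserting 2: P = [[2, 8], [6], [7], [9]].
After inserting 3: P = [[2, 3], [6, 8], [7], [9]].
After inserting 5: P = [[2, 3, 5], [6, 8], [7], [9]].
After inserting 4: P = [[2, 3, 4], [5, 8], [6], [7], [9]].
After inserting 1: P = [[1, 3, 4], [2, 8], [5], [6], [7], [9]].

The final insertion tableau P = [[1, 3, 4], [2, 8], [5], [6], [7], [9]] has shape [3, 2, 1, 1, 1, 1].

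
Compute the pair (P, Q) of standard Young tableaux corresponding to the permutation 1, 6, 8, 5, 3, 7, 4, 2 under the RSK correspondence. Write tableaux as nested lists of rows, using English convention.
Insert each entry of the permutation into P by Schensted row insertion, recording in Q the position of each new cell.

Insert 1: appended to row 1. P = [[1]].
Insert 6: appended to row 1. P = [[1, 6]].
Insert 8: appended to row 1. P = [[1, 6, 8]].
Insert 5: 5 bumps 6 from row 1; 6 starts row 2. P = [[1, 5, 8], [6]].
Insert 3: 3 bumps 5 from row 1; 5 bumps 6 from row 2; 6 starts row 3. P = [[1, 3, 8], [5], [6]].
Insert 7: 7 bumps 8 from row 1; 8 appends to row 2. P = [[1, 3, 7], [5, 8], [6]].
Insert 4: 4 bumps 7 from row 1; 7 bumps 8 from row 2; 8 appends to row 3. P = [[1, 3, 4], [5, 7], [6, 8]].
Insert 2: 2 bumps 3 from row 1; 3 bumps 5 from row 2; 5 bumps 6 from row 3; 6 starts row 4. P = [[1, 2, 4], [3, 7], [5, 8], [6]].

So P = [[1, 2, 4], [3, 7], [5, 8], [6]], Q = [[1, 2, 3], [4, 6], [5, 7], [8]].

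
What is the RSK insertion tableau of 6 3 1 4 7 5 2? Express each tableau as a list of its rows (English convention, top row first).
Insert 6: appended to row 1. P = [[6]].
Insert 3: 3 bumps 6 from row 1; 6 starts row 2. P = [[3], [6]].
Insert 1: 1 bumps 3 from row 1; 3 bumps 6 from row 2; 6 starts row 3. P = [[1], [3], [6]].
Insert 4: appended to row 1. P = [[1, 4], [3], [6]].
Insert 7: appended to row 1. P = [[1, 4, 7], [3], [6]].
Insert 5: 5 bumps 7 from row 1; 7 appends to row 2. P = [[1, 4, 5], [3, 7], [6]].
Insert 2: 2 bumps 4 from row 1; 4 bumps 7 from row 2; 7 appends to row 3. P = [[1, 2, 5], [3, 4], [6, 7]].

So P = [[1, 2, 5], [3, 4], [6, 7]].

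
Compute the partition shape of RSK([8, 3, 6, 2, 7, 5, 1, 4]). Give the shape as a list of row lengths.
Row-insert each entry into an empty tableau.

After inserting 8: P = [[8]].
After inserting 3: P = [[3], [8]].
After inserting 6: P = [[3, 6], [8]].
After inserting 2: P = [[2, 6], [3], [8]].
After inserting 7: P = [[2, 6, 7], [3], [8]].
After inserting 5: P = [[2, 5, 7], [3, 6], [8]].
After inserting 1: P = [[1, 5, 7], [2, 6], [3], [8]].
After inserting 4: P = [[1, 4, 7], [2, 5], [3, 6], [8]].

The final insertion tableau P = [[1, 4, 7], [2, 5], [3, 6], [8]] has shape [3, 2, 2, 1].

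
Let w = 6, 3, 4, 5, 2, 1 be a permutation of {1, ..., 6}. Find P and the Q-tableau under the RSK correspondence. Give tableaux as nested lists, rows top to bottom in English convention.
P = [[1, 4, 5], [2], [3], [6]], Q = [[1, 3, 4], [2], [5], [6]]

Insert each entry of the permutation into P by Schensted row insertion, recording in Q the position of each new cell.

Insert 6: appended to row 1. P = [[6]], Q = [[1]].
Insert 3: 3 bumps 6 from row 1; 6 starts row 2. P = [[3], [6]], Q = [[1], [2]].
Insert 4: appended to row 1. P = [[3, 4], [6]], Q = [[1, 3], [2]].
Insert 5: appended to row 1. P = [[3, 4, 5], [6]], Q = [[1, 3, 4], [2]].
Insert 2: 2 bumps 3 from row 1; 3 bumps 6 from row 2; 6 starts row 3. P = [[2, 4, 5], [3], [6]], Q = [[1, 3, 4], [2], [5]].
Insert 1: 1 bumps 2 from row 1; 2 bumps 3 from row 2; 3 bumps 6 from row 3; 6 starts row 4. P = [[1, 4, 5], [2], [3], [6]], Q = [[1, 3, 4], [2], [5], [6]].

So P = [[1, 4, 5], [2], [3], [6]], Q = [[1, 3, 4], [2], [5], [6]].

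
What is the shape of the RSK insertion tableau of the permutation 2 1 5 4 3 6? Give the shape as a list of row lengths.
Row-insert each entry into an empty tableau.

After inserting 2: P = [[2]].
After inserting 1: P = [[1], [2]].
After inserting 5: P = [[1, 5], [2]].
After inserting 4: P = [[1, 4], [2, 5]].
After inserting 3: P = [[1, 3], [2, 4], [5]].
After inserting 6: P = [[1, 3, 6], [2, 4], [5]].

The final insertion tableau P = [[1, 3, 6], [2, 4], [5]] has shape [3, 2, 1].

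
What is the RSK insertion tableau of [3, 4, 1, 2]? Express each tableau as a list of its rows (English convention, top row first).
After inserting 3: P = [[3]].
After inserting 4: P = [[3, 4]].
After inserting 1: P = [[1, 4], [3]].
After inserting 2: P = [[1, 2], [3, 4]].

So P = [[1, 2], [3, 4]].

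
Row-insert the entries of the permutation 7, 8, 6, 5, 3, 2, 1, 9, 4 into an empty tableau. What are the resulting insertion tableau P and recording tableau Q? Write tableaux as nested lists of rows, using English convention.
P = [[1, 4, 9], [2, 8], [3], [5], [6], [7]], Q = [[1, 2, 8], [3, 9], [4], [5], [6], [7]]

Insert each entry of the permutation into P by Schensted row insertion, recording in Q the position of each new cell.

Insert 7: appended to row 1. P = [[7]].
Insert 8: appended to row 1. P = [[7, 8]].
Insert 6: 6 bumps 7 from row 1; 7 starts row 2. P = [[6, 8], [7]].
Insert 5: 5 bumps 6 from row 1; 6 bumps 7 from row 2; 7 starts row 3. P = [[5, 8], [6], [7]].
Insert 3: 3 bumps 5 from row 1; 5 bumps 6 from row 2; 6 bumps 7 from row 3; 7 starts row 4. P = [[3, 8], [5], [6], [7]].
Insert 2: 2 bumps 3 from row 1; 3 bumps 5 from row 2; 5 bumps 6 from row 3; 6 bumps 7 from row 4; 7 starts row 5. P = [[2, 8], [3], [5], [6], [7]].
Insert 1: 1 bumps 2 from row 1; 2 bumps 3 from row 2; 3 bumps 5 from row 3; 5 bumps 6 from row 4; 6 bumps 7 from row 5; 7 starts row 6. P = [[1, 8], [2], [3], [5], [6], [7]].
Insert 9: appended to row 1. P = [[1, 8, 9], [2], [3], [5], [6], [7]].
Insert 4: 4 bumps 8 from row 1; 8 appends to row 2. P = [[1, 4, 9], [2, 8], [3], [5], [6], [7]].

So P = [[1, 4, 9], [2, 8], [3], [5], [6], [7]], Q = [[1, 2, 8], [3, 9], [4], [5], [6], [7]].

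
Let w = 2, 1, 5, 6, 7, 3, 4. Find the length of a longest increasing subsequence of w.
4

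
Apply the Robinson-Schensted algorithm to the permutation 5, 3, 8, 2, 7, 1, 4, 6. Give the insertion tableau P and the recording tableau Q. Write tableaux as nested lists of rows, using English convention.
P = [[1, 4, 6], [2, 7], [3, 8], [5]], Q = [[1, 3, 8], [2, 5], [4, 7], [6]]

Insert each entry of the permutation into P by Schensted row insertion, recording in Q the position of each new cell.

Insert 5: appended to row 1. P = [[5]].
Insert 3: 3 bumps 5 from row 1; 5 starts row 2. P = [[3], [5]].
Insert 8: appended to row 1. P = [[3, 8], [5]].
Insert 2: 2 bumps 3 from row 1; 3 bumps 5 from row 2; 5 starts row 3. P = [[2, 8], [3], [5]].
Insert 7: 7 bumps 8 from row 1; 8 appends to row 2. P = [[2, 7], [3, 8], [5]].
Insert 1: 1 bumps 2 from row 1; 2 bumps 3 from row 2; 3 bumps 5 from row 3; 5 starts row 4. P = [[1, 7], [2, 8], [3], [5]].
Insert 4: 4 bumps 7 from row 1; 7 bumps 8 from row 2; 8 appends to row 3. P = [[1, 4], [2, 7], [3, 8], [5]].
Insert 6: appended to row 1. P = [[1, 4, 6], [2, 7], [3, 8], [5]].

So P = [[1, 4, 6], [2, 7], [3, 8], [5]], Q = [[1, 3, 8], [2, 5], [4, 7], [6]].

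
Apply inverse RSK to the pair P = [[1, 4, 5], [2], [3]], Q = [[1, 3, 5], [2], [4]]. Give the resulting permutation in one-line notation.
Reverse the RSK construction: for i from n down to 1, find the cell of Q containing i, remove the entry at that cell from P, and reverse-bump it up through P; the value ejected from row 1 is w(i).

Step i=5: Q has 5 at row 1, column 3; remove that cell from P, ejecting 5. So w(5) = 5. P is now [[1, 4], [2], [3]].
Step i=4: Q has 4 at row 3, column 1; remove 3 from row 3 of P and reverse-bump: 3 enters row 2 and ejects 2; 2 enters row 1 and ejects 1. So w(4) = 1. P is now [[2, 4], [3]].
Step i=3: Q has 3 at row 1, column 2; remove that cell from P, ejecting 4. So w(3) = 4. P is now [[2], [3]].
Step i=2: Q has 2 at row 2, column 1; remove 3 from row 2 of P and reverse-bump: 3 enters row 1 and ejects 2. So w(2) = 2. P is now [[3]].
Step i=1: Q has 1 at row 1, column 1; remove that cell from P, ejecting 3. So w(1) = 3. P is now [].

So w = 3 2 4 1 5.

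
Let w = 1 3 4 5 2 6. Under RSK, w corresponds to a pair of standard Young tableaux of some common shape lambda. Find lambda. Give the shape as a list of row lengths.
[5, 1]

Row-insert each entry into an empty tableau.

After inserting 1: P = [[1]].
After inserting 3: P = [[1, 3]].
After inserting 4: P = [[1, 3, 4]].
After inserting 5: P = [[1, 3, 4, 5]].
After inserting 2: P = [[1, 2, 4, 5], [3]].
After inserting 6: P = [[1, 2, 4, 5, 6], [3]].

The final insertion tableau P = [[1, 2, 4, 5, 6], [3]] has shape [5, 1].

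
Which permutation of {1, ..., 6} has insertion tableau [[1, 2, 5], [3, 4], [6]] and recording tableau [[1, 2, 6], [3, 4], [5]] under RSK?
Reverse the RSK construction: for i from n down to 1, find the cell of Q containing i, remove the entry at that cell from P, and reverse-bump it up through P; the value ejected from row 1 is w(i).

Step i=6: Q has 6 at row 1, column 3; remove that cell from P, ejecting 5. So w(6) = 5. P is now [[1, 2], [3, 4], [6]].
Step i=5: Q has 5 at row 3, column 1; remove 6 from row 3 of P and reverse-bump: 6 enters row 2 and ejects 4; 4 enters row 1 and ejects 2. So w(5) = 2. P is now [[1, 4], [3, 6]].
Step i=4: Q has 4 at row 2, column 2; remove 6 from row 2 of P and reverse-bump: 6 enters row 1 and ejects 4. So w(4) = 4. P is now [[1, 6], [3]].
Step i=3: Q has 3 at row 2, column 1; remove 3 from row 2 of P and reverse-bump: 3 enters row 1 and ejects 1. So w(3) = 1. P is now [[3, 6]].
Step i=2: Q has 2 at row 1, column 2; remove that cell from P, ejecting 6. So w(2) = 6. P is now [[3]].
Step i=1: Q has 1 at row 1, column 1; remove that cell from P, ejecting 3. So w(1) = 3. P is now [].

So w = 3 6 1 4 2 5.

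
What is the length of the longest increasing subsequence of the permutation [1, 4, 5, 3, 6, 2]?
4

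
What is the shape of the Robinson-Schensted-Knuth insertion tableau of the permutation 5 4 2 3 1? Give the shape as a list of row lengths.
Row-insert each entry into an empty tableau.

After inserting 5: P = [[5]].
After inserting 4: P = [[4], [5]].
After inserting 2: P = [[2], [4], [5]].
After inserting 3: P = [[2, 3], [4], [5]].
After inserting 1: P = [[1, 3], [2], [4], [5]].

The final insertion tableau P = [[1, 3], [2], [4], [5]] has shape [2, 1, 1, 1].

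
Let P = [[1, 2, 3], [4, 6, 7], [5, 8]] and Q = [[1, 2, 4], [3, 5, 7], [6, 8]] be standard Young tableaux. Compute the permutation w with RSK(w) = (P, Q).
Reverse the RSK construction: for i from n down to 1, find the cell of Q containing i, remove the entry at that cell from P, and reverse-bump it up through P; the value ejected from row 1 is w(i).

Step i=8: Q has 8 at row 3, column 2; remove 8 from row 3 of P and reverse-bump: 8 enters row 2 and ejects 7; 7 enters row 1 and ejects 3. So w(8) = 3. P is now [[1, 2, 7], [4, 6, 8], [5]].
Step i=7: Q has 7 at row 2, column 3; remove 8 from row 2 of P and reverse-bump: 8 enters row 1 and ejects 7. So w(7) = 7. P is now [[1, 2, 8], [4, 6], [5]].
Step i=6: Q has 6 at row 3, column 1; remove 5 from row 3 of P and reverse-bump: 5 enters row 2 and ejects 4; 4 enters row 1 and ejects 2. So w(6) = 2. P is now [[1, 4, 8], [5, 6]].
Step i=5: Q has 5 at row 2, column 2; remove 6 from row 2 of P and reverse-bump: 6 enters row 1 and ejects 4. So w(5) = 4. P is now [[1, 6, 8], [5]].
Step i=4: Q has 4 at row 1, column 3; remove that cell from P, ejecting 8. So w(4) = 8. P is now [[1, 6], [5]].
Step i=3: Q has 3 at row 2, column 1; remove 5 from row 2 of P and reverse-bump: 5 enters row 1 and ejects 1. So w(3) = 1. P is now [[5, 6]].
Step i=2: Q has 2 at row 1, column 2; remove that cell from P, ejecting 6. So w(2) = 6. P is now [[5]].
Step i=1: Q has 1 at row 1, column 1; remove that cell from P, ejecting 5. So w(1) = 5. P is now [].

So w = 5 6 1 8 4 2 7 3.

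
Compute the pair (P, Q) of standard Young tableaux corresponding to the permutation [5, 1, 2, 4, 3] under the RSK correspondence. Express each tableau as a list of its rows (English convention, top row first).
P = [[1, 2, 3], [4], [5]], Q = [[1, 3, 4], [2], [5]]

Insert each entry of the permutation into P by Schensted row insertion, recording in Q the position of each new cell.

Insert 5: appended to row 1. P = [[5]].
Insert 1: 1 bumps 5 from row 1; 5 starts row 2. P = [[1], [5]].
Insert 2: appended to row 1. P = [[1, 2], [5]].
Insert 4: appended to row 1. P = [[1, 2, 4], [5]].
Insert 3: 3 bumps 4 from row 1; 4 bumps 5 from row 2; 5 starts row 3. P = [[1, 2, 3], [4], [5]].

So P = [[1, 2, 3], [4], [5]], Q = [[1, 3, 4], [2], [5]].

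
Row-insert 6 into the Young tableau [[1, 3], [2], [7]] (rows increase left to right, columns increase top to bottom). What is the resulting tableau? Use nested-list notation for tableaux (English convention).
[[1, 3, 6], [2], [7]]

6 is larger than every entry of row 1, so it is appended to row 1. The new tableau is [[1, 3, 6], [2], [7]].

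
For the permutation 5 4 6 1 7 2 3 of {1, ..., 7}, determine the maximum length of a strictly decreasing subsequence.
3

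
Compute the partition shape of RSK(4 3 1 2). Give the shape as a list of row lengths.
Row-insert each entry into an empty tableau.

After inserting 4: P = [[4]].
After inserting 3: P = [[3], [4]].
After inserting 1: P = [[1], [3], [4]].
After inserting 2: P = [[1, 2], [3], [4]].

The final insertion tableau P = [[1, 2], [3], [4]] has shape [2, 1, 1].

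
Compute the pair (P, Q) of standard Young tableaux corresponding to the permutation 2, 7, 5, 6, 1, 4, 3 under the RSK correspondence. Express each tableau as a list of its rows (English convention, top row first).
Insert each entry of the permutation into P by Schensted row insertion, recording in Q the position of each new cell.

Insert 2: appended to row 1. P = [[2]].
Insert 7: appended to row 1. P = [[2, 7]].
Insert 5: 5 bumps 7 from row 1; 7 starts row 2. P = [[2, 5], [7]].
Insert 6: appended to row 1. P = [[2, 5, 6], [7]].
Insert 1: 1 bumps 2 from row 1; 2 bumps 7 from row 2; 7 starts row 3. P = [[1, 5, 6], [2], [7]].
Insert 4: 4 bumps 5 from row 1; 5 appends to row 2. P = [[1, 4, 6], [2, 5], [7]].
Insert 3: 3 bumps 4 from row 1; 4 bumps 5 from row 2; 5 bumps 7 from row 3; 7 starts row 4. P = [[1, 3, 6], [2, 4], [5], [7]].

So P = [[1, 3, 6], [2, 4], [5], [7]], Q = [[1, 2, 4], [3, 6], [5], [7]].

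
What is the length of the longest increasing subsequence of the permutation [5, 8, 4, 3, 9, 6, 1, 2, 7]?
3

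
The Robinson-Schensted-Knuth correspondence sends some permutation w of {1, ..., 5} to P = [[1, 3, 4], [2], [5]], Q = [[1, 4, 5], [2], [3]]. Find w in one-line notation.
Reverse the RSK construction: for i from n down to 1, find the cell of Q containing i, remove the entry at that cell from P, and reverse-bump it up through P; the value ejected from row 1 is w(i).

Step i=5: Q has 5 at row 1, column 3; remove that cell from P, ejecting 4. So w(5) = 4. P is now [[1, 3], [2], [5]].
Step i=4: Q has 4 at row 1, column 2; remove that cell from P, ejecting 3. So w(4) = 3. P is now [[1], [2], [5]].
Step i=3: Q has 3 at row 3, column 1; remove 5 from row 3 of P and reverse-bump: 5 enters row 2 and ejects 2; 2 enters row 1 and ejects 1. So w(3) = 1. P is now [[2], [5]].
Step i=2: Q has 2 at row 2, column 1; remove 5 from row 2 of P and reverse-bump: 5 enters row 1 and ejects 2. So w(2) = 2. P is now [[5]].
Step i=1: Q has 1 at row 1, column 1; remove that cell from P, ejecting 5. So w(1) = 5. P is now [].

So w = 5 2 1 3 4.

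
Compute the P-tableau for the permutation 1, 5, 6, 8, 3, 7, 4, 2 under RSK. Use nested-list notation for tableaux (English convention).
P = [[1, 2, 4, 7], [3, 6], [5], [8]]

Insert 1: appended to row 1. P = [[1]].
Insert 5: appended to row 1. P = [[1, 5]].
Insert 6: appended to row 1. P = [[1, 5, 6]].
Insert 8: appended to row 1. P = [[1, 5, 6, 8]].
Insert 3: 3 bumps 5 from row 1; 5 starts row 2. P = [[1, 3, 6, 8], [5]].
Insert 7: 7 bumps 8 from row 1; 8 appends to row 2. P = [[1, 3, 6, 7], [5, 8]].
Insert 4: 4 bumps 6 from row 1; 6 bumps 8 from row 2; 8 starts row 3. P = [[1, 3, 4, 7], [5, 6], [8]].
Insert 2: 2 bumps 3 from row 1; 3 bumps 5 from row 2; 5 bumps 8 from row 3; 8 starts row 4. P = [[1, 2, 4, 7], [3, 6], [5], [8]].

So P = [[1, 2, 4, 7], [3, 6], [5], [8]].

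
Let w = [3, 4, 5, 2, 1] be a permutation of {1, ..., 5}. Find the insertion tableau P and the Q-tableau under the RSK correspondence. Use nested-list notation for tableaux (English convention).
Insert each entry of the permutation into P by Schensted row insertion, recording in Q the position of each new cell.

Insert 3: appended to row 1. P = [[3]].
Insert 4: appended to row 1. P = [[3, 4]].
Insert 5: appended to row 1. P = [[3, 4, 5]].
Insert 2: 2 bumps 3 from row 1; 3 starts row 2. P = [[2, 4, 5], [3]].
Insert 1: 1 bumps 2 from row 1; 2 bumps 3 from row 2; 3 starts row 3. P = [[1, 4, 5], [2], [3]].

So P = [[1, 4, 5], [2], [3]], Q = [[1, 2, 3], [4], [5]].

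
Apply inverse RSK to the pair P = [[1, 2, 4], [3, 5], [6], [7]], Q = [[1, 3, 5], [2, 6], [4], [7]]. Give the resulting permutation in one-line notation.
Reverse RSK: for i = n, n-1, ..., 1, locate i in Q, remove the corresponding corner cell from P, and reverse-bump its entry up through P; the value ejected from row 1 is w(i).

So w = 7 1 3 2 6 5 4.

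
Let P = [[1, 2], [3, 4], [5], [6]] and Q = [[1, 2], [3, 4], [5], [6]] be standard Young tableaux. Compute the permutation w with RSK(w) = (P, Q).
3 6 1 5 4 2

Reverse RSK: for i = n, n-1, ..., 1, locate i in Q, remove the corresponding corner cell from P, and reverse-bump its entry up through P; the value ejected from row 1 is w(i).

So w = 3 6 1 5 4 2.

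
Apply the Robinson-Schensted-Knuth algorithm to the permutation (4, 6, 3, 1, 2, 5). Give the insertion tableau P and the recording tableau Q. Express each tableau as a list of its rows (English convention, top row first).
P = [[1, 2, 5], [3, 6], [4]], Q = [[1, 2, 6], [3, 5], [4]]

Insert each entry of the permutation into P by Schensted row insertion, recording in Q the position of each new cell.

After inserting 4: P = [[4]].
After inserting 6: P = [[4, 6]].
After inserting 3: P = [[3, 6], [4]].
After inserting 1: P = [[1, 6], [3], [4]].
After inserting 2: P = [[1, 2], [3, 6], [4]].
After inserting 5: P = [[1, 2, 5], [3, 6], [4]].

So P = [[1, 2, 5], [3, 6], [4]], Q = [[1, 2, 6], [3, 5], [4]].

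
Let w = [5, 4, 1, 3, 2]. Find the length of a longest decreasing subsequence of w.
4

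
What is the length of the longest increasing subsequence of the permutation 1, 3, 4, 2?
3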